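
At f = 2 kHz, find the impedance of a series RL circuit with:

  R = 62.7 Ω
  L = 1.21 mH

Step 1 — Angular frequency: ω = 2π·f = 2π·2000 = 1.257e+04 rad/s.
Step 2 — Component impedances:
  R: Z = R = 62.7 Ω
  L: Z = jωL = j·1.257e+04·0.00121 = 0 + j15.21 Ω
Step 3 — Series combination: Z_total = R + L = 62.7 + j15.21 Ω = 64.52∠13.6° Ω.

Z = 62.7 + j15.21 Ω = 64.52∠13.6° Ω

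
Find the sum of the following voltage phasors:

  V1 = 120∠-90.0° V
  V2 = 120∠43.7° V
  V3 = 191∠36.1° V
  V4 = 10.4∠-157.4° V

Step 1 — Convert each phasor to rectangular form:
  V1 = 120·(cos(-90.0°) + j·sin(-90.0°)) = 0 - j120 V
  V2 = 120·(cos(43.7°) + j·sin(43.7°)) = 86.76 + j82.91 V
  V3 = 191·(cos(36.1°) + j·sin(36.1°)) = 154.3 + j112.5 V
  V4 = 10.4·(cos(-157.4°) + j·sin(-157.4°)) = -9.601 - j3.997 V
Step 2 — Sum components: V_total = 231.5 + j71.45 V.
Step 3 — Convert to polar: |V_total| = 242.3 V, ∠V_total = 17.2°.

V_total = 242.3∠17.2° V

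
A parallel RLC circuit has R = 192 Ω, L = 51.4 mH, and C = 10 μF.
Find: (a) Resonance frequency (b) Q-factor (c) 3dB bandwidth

Step 1 — Resonance: ω₀ = 1/√(LC) = 1/√(0.0514·1e-05) = 1395 rad/s.
Step 2 — f₀ = ω₀/(2π) = 222 Hz.
Step 3 — Parallel Q: Q = R/(ω₀L) = 192/(1395·0.0514) = 2.678.
Step 4 — Bandwidth: Δω = ω₀/Q = 520.8 rad/s; BW = Δω/(2π) = 82.89 Hz.

(a) f₀ = 222 Hz  (b) Q = 2.678  (c) BW = 82.89 Hz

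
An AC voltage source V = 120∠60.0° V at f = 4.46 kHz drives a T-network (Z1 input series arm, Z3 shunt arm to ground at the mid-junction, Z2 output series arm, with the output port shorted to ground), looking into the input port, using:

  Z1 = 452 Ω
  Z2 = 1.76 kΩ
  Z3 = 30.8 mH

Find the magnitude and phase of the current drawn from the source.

Step 1 — Angular frequency: ω = 2π·f = 2π·4460 = 2.802e+04 rad/s.
Step 2 — Component impedances:
  Z1: Z = R = 452 Ω
  Z2: Z = R = 1760 Ω
  Z3: Z = jωL = j·2.802e+04·0.0308 = 0 + j863.1 Ω
Step 3 — With the output port shorted to ground, the output series arm Z2 runs from the junction to ground; the shunt arm Z3 also runs from the junction to ground. They appear in parallel: Z3 || Z2 = 341.2 + j695.8 Ω.
Step 4 — Series with input arm Z1: Z_in = Z1 + (Z3 || Z2) = 793.2 + j695.8 Ω = 1055∠41.3° Ω.
Step 5 — Source phasor: V = 120∠60.0° V = 60 + j103.9 V.
Step 6 — Ohm's law: I = V / Z_total = (60 + j103.9) / (793.2 + j695.8) = 0.1077 + j0.03655 A.
Step 7 — Convert to polar: |I| = 0.1137 A, ∠I = 18.7°.

I = 0.1137∠18.7° A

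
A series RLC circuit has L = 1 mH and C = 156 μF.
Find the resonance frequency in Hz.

Step 1 — Resonance condition Im(Z)=0 gives ω₀ = 1/√(LC).
Step 2 — ω₀ = 1/√(0.001·0.000156) = 2532 rad/s.
Step 3 — f₀ = ω₀/(2π) = 403 Hz.

f₀ = 403 Hz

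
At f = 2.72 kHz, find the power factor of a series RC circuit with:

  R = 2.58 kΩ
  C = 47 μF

Step 1 — Angular frequency: ω = 2π·f = 2π·2720 = 1.709e+04 rad/s.
Step 2 — Component impedances:
  R: Z = R = 2580 Ω
  C: Z = 1/(jωC) = -j/(ω·C) = 0 - j1.245 Ω
Step 3 — Series combination: Z_total = R + C = 2580 - j1.245 Ω = 2580∠-0.0° Ω.
Step 4 — Power factor: PF = cos(φ) = Re(Z)/|Z| = 2580/2580 = 1.
Step 5 — Type: Im(Z) = -1.245 ⇒ leading (phase φ = -0.0°).

PF = 1 (leading, φ = -0.0°)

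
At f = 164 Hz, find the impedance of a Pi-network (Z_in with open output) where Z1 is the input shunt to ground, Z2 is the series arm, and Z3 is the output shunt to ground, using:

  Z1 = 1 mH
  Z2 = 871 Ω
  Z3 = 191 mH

Step 1 — Angular frequency: ω = 2π·f = 2π·164 = 1030 rad/s.
Step 2 — Component impedances:
  Z1: Z = jωL = j·1030·0.001 = 0 + j1.03 Ω
  Z2: Z = R = 871 Ω
  Z3: Z = jωL = j·1030·0.191 = 0 + j196.8 Ω
Step 3 — With open output, the series arm Z2 and the output shunt Z3 appear in series to ground: Z2 + Z3 = 871 + j196.8 Ω.
Step 4 — Parallel with input shunt Z1: Z_in = Z1 || (Z2 + Z3) = 0.001159 + j1.03 Ω = 1.03∠89.9° Ω.

Z = 0.001159 + j1.03 Ω = 1.03∠89.9° Ω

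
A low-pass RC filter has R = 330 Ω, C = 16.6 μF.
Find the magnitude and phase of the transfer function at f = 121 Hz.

Step 1 — Angular frequency: ω = 2π·121 = 760.3 rad/s.
Step 2 — Transfer function: H(jω) = 1/(1 + jωRC).
Step 3 — Denominator: 1 + jωRC = 1 + j·760.3·330·1.66e-05 = 1 + j4.165.
Step 4 — H = 0.05451 - j0.227.
Step 5 — Magnitude: |H| = 0.2335 (-12.6 dB); phase: φ = -76.5°.

|H| = 0.2335 (-12.6 dB), φ = -76.5°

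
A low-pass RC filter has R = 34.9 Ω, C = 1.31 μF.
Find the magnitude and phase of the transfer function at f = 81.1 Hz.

Step 1 — Angular frequency: ω = 2π·81.1 = 509.6 rad/s.
Step 2 — Transfer function: H(jω) = 1/(1 + jωRC).
Step 3 — Denominator: 1 + jωRC = 1 + j·509.6·34.9·1.31e-06 = 1 + j0.0233.
Step 4 — H = 0.9995 - j0.02328.
Step 5 — Magnitude: |H| = 0.9997 (-0.0 dB); phase: φ = -1.3°.

|H| = 0.9997 (-0.0 dB), φ = -1.3°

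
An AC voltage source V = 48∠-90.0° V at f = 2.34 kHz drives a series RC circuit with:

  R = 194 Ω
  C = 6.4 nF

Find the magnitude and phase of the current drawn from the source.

Step 1 — Angular frequency: ω = 2π·f = 2π·2340 = 1.47e+04 rad/s.
Step 2 — Component impedances:
  R: Z = R = 194 Ω
  C: Z = 1/(jωC) = -j/(ω·C) = 0 - j1.063e+04 Ω
Step 3 — Series combination: Z_total = R + C = 194 - j1.063e+04 Ω = 1.063e+04∠-89.0° Ω.
Step 4 — Source phasor: V = 48∠-90.0° V = 0 - j48 V.
Step 5 — Ohm's law: I = V / Z_total = (0 - j48) / (194 - j1.063e+04) = 0.004515 - j8.242e-05 A.
Step 6 — Convert to polar: |I| = 0.004516 A, ∠I = -1.0°.

I = 0.004516∠-1.0° A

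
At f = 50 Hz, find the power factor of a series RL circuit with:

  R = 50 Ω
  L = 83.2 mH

Step 1 — Angular frequency: ω = 2π·f = 2π·50 = 314.2 rad/s.
Step 2 — Component impedances:
  R: Z = R = 50 Ω
  L: Z = jωL = j·314.2·0.0832 = 0 + j26.14 Ω
Step 3 — Series combination: Z_total = R + L = 50 + j26.14 Ω = 56.42∠27.6° Ω.
Step 4 — Power factor: PF = cos(φ) = Re(Z)/|Z| = 50/56.42 = 0.8862.
Step 5 — Type: Im(Z) = 26.14 ⇒ lagging (phase φ = 27.6°).

PF = 0.8862 (lagging, φ = 27.6°)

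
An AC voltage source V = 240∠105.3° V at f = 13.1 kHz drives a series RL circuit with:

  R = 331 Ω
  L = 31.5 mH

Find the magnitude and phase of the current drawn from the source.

Step 1 — Angular frequency: ω = 2π·f = 2π·1.31e+04 = 8.231e+04 rad/s.
Step 2 — Component impedances:
  R: Z = R = 331 Ω
  L: Z = jωL = j·8.231e+04·0.0315 = 0 + j2593 Ω
Step 3 — Series combination: Z_total = R + L = 331 + j2593 Ω = 2614∠82.7° Ω.
Step 4 — Source phasor: V = 240∠105.3° V = -63.33 + j231.5 V.
Step 5 — Ohm's law: I = V / Z_total = (-63.33 + j231.5) / (331 + j2593) = 0.08478 + j0.03525 A.
Step 6 — Convert to polar: |I| = 0.09182 A, ∠I = 22.6°.

I = 0.09182∠22.6° A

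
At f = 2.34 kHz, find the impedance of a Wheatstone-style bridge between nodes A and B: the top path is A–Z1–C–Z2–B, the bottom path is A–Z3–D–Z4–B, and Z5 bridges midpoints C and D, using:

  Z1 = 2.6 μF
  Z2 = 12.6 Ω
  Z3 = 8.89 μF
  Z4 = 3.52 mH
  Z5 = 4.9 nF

Step 1 — Angular frequency: ω = 2π·f = 2π·2340 = 1.47e+04 rad/s.
Step 2 — Component impedances:
  Z1: Z = 1/(jωC) = -j/(ω·C) = 0 - j26.16 Ω
  Z2: Z = R = 12.6 Ω
  Z3: Z = 1/(jωC) = -j/(ω·C) = 0 - j7.651 Ω
  Z4: Z = jωL = j·1.47e+04·0.00352 = 0 + j51.75 Ω
  Z5: Z = 1/(jωC) = -j/(ω·C) = 0 - j1.388e+04 Ω
Step 3 — Bridge requires nodal analysis (the Z5 bridge couples midpoints C and D, so the two paths cannot be reduced to a simple series/parallel combination). Setting node B to ground and injecting 1 A at node A, the 3-node admittance system at A, C, D solves to V_A = Z_AB = 50.71 - j28.44 Ω = 58.14∠-29.3° Ω.

Z = 50.71 - j28.44 Ω = 58.14∠-29.3° Ω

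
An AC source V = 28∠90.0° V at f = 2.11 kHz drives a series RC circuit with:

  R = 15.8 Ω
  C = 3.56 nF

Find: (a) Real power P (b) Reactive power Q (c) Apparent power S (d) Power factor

Step 1 — Angular frequency: ω = 2π·f = 2π·2110 = 1.326e+04 rad/s.
Step 2 — Component impedances:
  R: Z = R = 15.8 Ω
  C: Z = 1/(jωC) = -j/(ω·C) = 0 - j2.119e+04 Ω
Step 3 — Series combination: Z_total = R + C = 15.8 - j2.119e+04 Ω = 2.119e+04∠-90.0° Ω.
Step 4 — Source phasor: V = 28∠90.0° V = 0 + j28 V.
Step 5 — Current: I = V / Z = -0.001322 + j9.855e-07 A = 0.001322∠180.0° A.
Step 6 — Complex power: S = V·I* = 2.759e-05 - j0.037 VA.
Step 7 — Real power: P = Re(S) = 2.759e-05 W.
Step 8 — Reactive power: Q = Im(S) = -0.037 VAR.
Step 9 — Apparent power: |S| = 0.037 VA.
Step 10 — Power factor: PF = P/|S| = 0.0007457 (leading).

(a) P = 2.759e-05 W  (b) Q = -0.037 VAR  (c) S = 0.037 VA  (d) PF = 0.0007457 (leading)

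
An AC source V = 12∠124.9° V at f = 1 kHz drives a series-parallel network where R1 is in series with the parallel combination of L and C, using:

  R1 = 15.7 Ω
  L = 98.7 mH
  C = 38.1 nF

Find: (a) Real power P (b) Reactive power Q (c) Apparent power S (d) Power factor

Step 1 — Angular frequency: ω = 2π·f = 2π·1000 = 6283 rad/s.
Step 2 — Component impedances:
  R1: Z = R = 15.7 Ω
  L: Z = jωL = j·6283·0.0987 = 0 + j620.2 Ω
  C: Z = 1/(jωC) = -j/(ω·C) = 0 - j4177 Ω
Step 3 — Parallel branch: L || C = 1/(1/L + 1/C) = 0 + j728.3 Ω.
Step 4 — Series with R1: Z_total = R1 + (L || C) = 15.7 + j728.3 Ω = 728.4∠88.8° Ω.
Step 5 — Source phasor: V = 12∠124.9° V = -6.866 + j9.842 V.
Step 6 — Current: I = V / Z = 0.0133 + j0.009714 A = 0.01647∠36.1° A.
Step 7 — Complex power: S = V·I* = 0.004261 + j0.1976 VA.
Step 8 — Real power: P = Re(S) = 0.004261 W.
Step 9 — Reactive power: Q = Im(S) = 0.1976 VAR.
Step 10 — Apparent power: |S| = 0.1977 VA.
Step 11 — Power factor: PF = P/|S| = 0.02155 (lagging).

(a) P = 0.004261 W  (b) Q = 0.1976 VAR  (c) S = 0.1977 VA  (d) PF = 0.02155 (lagging)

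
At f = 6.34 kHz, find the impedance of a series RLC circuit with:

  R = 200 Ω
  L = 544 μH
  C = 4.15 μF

Step 1 — Angular frequency: ω = 2π·f = 2π·6340 = 3.984e+04 rad/s.
Step 2 — Component impedances:
  R: Z = R = 200 Ω
  L: Z = jωL = j·3.984e+04·0.000544 = 0 + j21.67 Ω
  C: Z = 1/(jωC) = -j/(ω·C) = 0 - j6.049 Ω
Step 3 — Series combination: Z_total = R + L + C = 200 + j15.62 Ω = 200.6∠4.5° Ω.

Z = 200 + j15.62 Ω = 200.6∠4.5° Ω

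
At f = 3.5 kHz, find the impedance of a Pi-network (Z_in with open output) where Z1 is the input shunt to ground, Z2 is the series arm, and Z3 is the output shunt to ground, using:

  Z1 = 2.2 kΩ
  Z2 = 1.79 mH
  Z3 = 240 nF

Step 1 — Angular frequency: ω = 2π·f = 2π·3500 = 2.199e+04 rad/s.
Step 2 — Component impedances:
  Z1: Z = R = 2200 Ω
  Z2: Z = jωL = j·2.199e+04·0.00179 = 0 + j39.36 Ω
  Z3: Z = 1/(jωC) = -j/(ω·C) = 0 - j189.5 Ω
Step 3 — With open output, the series arm Z2 and the output shunt Z3 appear in series to ground: Z2 + Z3 = 0 - j150.1 Ω.
Step 4 — Parallel with input shunt Z1: Z_in = Z1 || (Z2 + Z3) = 10.19 - j149.4 Ω = 149.8∠-86.1° Ω.

Z = 10.19 - j149.4 Ω = 149.8∠-86.1° Ω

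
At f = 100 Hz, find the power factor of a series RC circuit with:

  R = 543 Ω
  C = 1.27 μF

Step 1 — Angular frequency: ω = 2π·f = 2π·100 = 628.3 rad/s.
Step 2 — Component impedances:
  R: Z = R = 543 Ω
  C: Z = 1/(jωC) = -j/(ω·C) = 0 - j1253 Ω
Step 3 — Series combination: Z_total = R + C = 543 - j1253 Ω = 1366∠-66.6° Ω.
Step 4 — Power factor: PF = cos(φ) = Re(Z)/|Z| = 543/1365.8 = 0.3976.
Step 5 — Type: Im(Z) = -1253 ⇒ leading (phase φ = -66.6°).

PF = 0.3976 (leading, φ = -66.6°)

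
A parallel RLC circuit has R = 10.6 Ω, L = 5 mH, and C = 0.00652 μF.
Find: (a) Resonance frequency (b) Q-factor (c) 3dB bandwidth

Step 1 — Resonance: ω₀ = 1/√(LC) = 1/√(0.005·6.52e-09) = 1.751e+05 rad/s.
Step 2 — f₀ = ω₀/(2π) = 2.787e+04 Hz.
Step 3 — Parallel Q: Q = R/(ω₀L) = 10.6/(1.751e+05·0.005) = 0.0121.
Step 4 — Bandwidth: Δω = ω₀/Q = 1.447e+07 rad/s; BW = Δω/(2π) = 2.303e+06 Hz.

(a) f₀ = 2.787e+04 Hz  (b) Q = 0.0121  (c) BW = 2.303e+06 Hz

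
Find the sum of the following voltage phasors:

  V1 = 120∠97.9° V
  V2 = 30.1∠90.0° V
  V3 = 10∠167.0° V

Step 1 — Convert each phasor to rectangular form:
  V1 = 120·(cos(97.9°) + j·sin(97.9°)) = -16.49 + j118.9 V
  V2 = 30.1·(cos(90.0°) + j·sin(90.0°)) = 0 + j30.1 V
  V3 = 10·(cos(167.0°) + j·sin(167.0°)) = -9.744 + j2.25 V
Step 2 — Sum components: V_total = -26.24 + j151.2 V.
Step 3 — Convert to polar: |V_total| = 153.5 V, ∠V_total = 99.8°.

V_total = 153.5∠99.8° V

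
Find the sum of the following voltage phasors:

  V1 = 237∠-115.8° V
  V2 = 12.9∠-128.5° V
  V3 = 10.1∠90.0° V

Step 1 — Convert each phasor to rectangular form:
  V1 = 237·(cos(-115.8°) + j·sin(-115.8°)) = -103.1 - j213.4 V
  V2 = 12.9·(cos(-128.5°) + j·sin(-128.5°)) = -8.03 - j10.1 V
  V3 = 10.1·(cos(90.0°) + j·sin(90.0°)) = 0 + j10.1 V
Step 2 — Sum components: V_total = -111.2 - j213.4 V.
Step 3 — Convert to polar: |V_total| = 240.6 V, ∠V_total = -117.5°.

V_total = 240.6∠-117.5° V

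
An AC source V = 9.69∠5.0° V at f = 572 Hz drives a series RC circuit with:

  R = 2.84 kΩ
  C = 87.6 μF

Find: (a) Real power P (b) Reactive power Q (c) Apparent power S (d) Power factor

Step 1 — Angular frequency: ω = 2π·f = 2π·572 = 3594 rad/s.
Step 2 — Component impedances:
  R: Z = R = 2840 Ω
  C: Z = 1/(jωC) = -j/(ω·C) = 0 - j3.176 Ω
Step 3 — Series combination: Z_total = R + C = 2840 - j3.176 Ω = 2840∠-0.1° Ω.
Step 4 — Source phasor: V = 9.69∠5.0° V = 9.653 + j0.8445 V.
Step 5 — Current: I = V / Z = 0.003399 + j0.0003012 A = 0.003412∠5.1° A.
Step 6 — Complex power: S = V·I* = 0.03306 - j3.698e-05 VA.
Step 7 — Real power: P = Re(S) = 0.03306 W.
Step 8 — Reactive power: Q = Im(S) = -3.698e-05 VAR.
Step 9 — Apparent power: |S| = 0.03306 VA.
Step 10 — Power factor: PF = P/|S| = 1 (leading).

(a) P = 0.03306 W  (b) Q = -3.698e-05 VAR  (c) S = 0.03306 VA  (d) PF = 1 (leading)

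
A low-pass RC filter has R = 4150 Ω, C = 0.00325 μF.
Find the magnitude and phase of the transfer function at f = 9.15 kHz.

Step 1 — Angular frequency: ω = 2π·9150 = 5.749e+04 rad/s.
Step 2 — Transfer function: H(jω) = 1/(1 + jωRC).
Step 3 — Denominator: 1 + jωRC = 1 + j·5.749e+04·4150·3.25e-09 = 1 + j0.7754.
Step 4 — H = 0.6245 - j0.4842.
Step 5 — Magnitude: |H| = 0.7903 (-2.0 dB); phase: φ = -37.8°.

|H| = 0.7903 (-2.0 dB), φ = -37.8°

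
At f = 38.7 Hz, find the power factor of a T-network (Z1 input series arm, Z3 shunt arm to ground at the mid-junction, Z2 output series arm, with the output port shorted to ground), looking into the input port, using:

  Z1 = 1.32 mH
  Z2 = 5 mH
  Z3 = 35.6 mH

Step 1 — Angular frequency: ω = 2π·f = 2π·38.7 = 243.2 rad/s.
Step 2 — Component impedances:
  Z1: Z = jωL = j·243.2·0.00132 = 0 + j0.321 Ω
  Z2: Z = jωL = j·243.2·0.005 = 0 + j1.216 Ω
  Z3: Z = jωL = j·243.2·0.0356 = 0 + j8.656 Ω
Step 3 — With the output port shorted to ground, the output series arm Z2 runs from the junction to ground; the shunt arm Z3 also runs from the junction to ground. They appear in parallel: Z3 || Z2 = 0 + j1.066 Ω.
Step 4 — Series with input arm Z1: Z_in = Z1 + (Z3 || Z2) = 0 + j1.387 Ω = 1.387∠90.0° Ω.
Step 5 — Power factor: PF = cos(φ) = Re(Z)/|Z| = 0/1.387 = 0.
Step 6 — Type: Im(Z) = 1.387 ⇒ lagging (phase φ = 90.0°).

PF = 0 (lagging, φ = 90.0°)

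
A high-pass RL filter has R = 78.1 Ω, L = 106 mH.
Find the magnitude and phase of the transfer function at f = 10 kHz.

Step 1 — Angular frequency: ω = 2π·1e+04 = 6.283e+04 rad/s.
Step 2 — Transfer function: H(jω) = jωL/(R + jωL).
Step 3 — Numerator jωL = j·6660; denominator R + jωL = 78.1 + j6660.
Step 4 — H = 0.9999 + j0.01172.
Step 5 — Magnitude: |H| = 0.9999 (-0.0 dB); phase: φ = 0.7°.

|H| = 0.9999 (-0.0 dB), φ = 0.7°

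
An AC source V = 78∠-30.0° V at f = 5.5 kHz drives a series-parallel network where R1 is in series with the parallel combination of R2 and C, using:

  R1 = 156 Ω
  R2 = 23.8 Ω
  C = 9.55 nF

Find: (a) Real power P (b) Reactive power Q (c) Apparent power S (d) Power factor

Step 1 — Angular frequency: ω = 2π·f = 2π·5500 = 3.456e+04 rad/s.
Step 2 — Component impedances:
  R1: Z = R = 156 Ω
  R2: Z = R = 23.8 Ω
  C: Z = 1/(jωC) = -j/(ω·C) = 0 - j3030 Ω
Step 3 — Parallel branch: R2 || C = 1/(1/R2 + 1/C) = 23.8 - j0.1869 Ω.
Step 4 — Series with R1: Z_total = R1 + (R2 || C) = 179.8 - j0.1869 Ω = 179.8∠-0.1° Ω.
Step 5 — Source phasor: V = 78∠-30.0° V = 67.55 - j39 V.
Step 6 — Current: I = V / Z = 0.3759 - j0.2165 A = 0.4338∠-29.9° A.
Step 7 — Complex power: S = V·I* = 33.84 - j0.03518 VA.
Step 8 — Real power: P = Re(S) = 33.84 W.
Step 9 — Reactive power: Q = Im(S) = -0.03518 VAR.
Step 10 — Apparent power: |S| = 33.84 VA.
Step 11 — Power factor: PF = P/|S| = 1 (leading).

(a) P = 33.84 W  (b) Q = -0.03518 VAR  (c) S = 33.84 VA  (d) PF = 1 (leading)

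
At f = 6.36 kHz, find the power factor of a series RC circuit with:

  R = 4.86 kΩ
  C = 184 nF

Step 1 — Angular frequency: ω = 2π·f = 2π·6360 = 3.996e+04 rad/s.
Step 2 — Component impedances:
  R: Z = R = 4860 Ω
  C: Z = 1/(jωC) = -j/(ω·C) = 0 - j136 Ω
Step 3 — Series combination: Z_total = R + C = 4860 - j136 Ω = 4862∠-1.6° Ω.
Step 4 — Power factor: PF = cos(φ) = Re(Z)/|Z| = 4860/4862 = 0.9996.
Step 5 — Type: Im(Z) = -136 ⇒ leading (phase φ = -1.6°).

PF = 0.9996 (leading, φ = -1.6°)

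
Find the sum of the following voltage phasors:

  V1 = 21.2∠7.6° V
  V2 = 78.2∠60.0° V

Step 1 — Convert each phasor to rectangular form:
  V1 = 21.2·(cos(7.6°) + j·sin(7.6°)) = 21.01 + j2.804 V
  V2 = 78.2·(cos(60.0°) + j·sin(60.0°)) = 39.1 + j67.72 V
Step 2 — Sum components: V_total = 60.11 + j70.53 V.
Step 3 — Convert to polar: |V_total| = 92.67 V, ∠V_total = 49.6°.

V_total = 92.67∠49.6° V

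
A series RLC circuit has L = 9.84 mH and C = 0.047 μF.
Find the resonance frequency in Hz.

Step 1 — Resonance condition Im(Z)=0 gives ω₀ = 1/√(LC).
Step 2 — ω₀ = 1/√(0.00984·4.7e-08) = 4.65e+04 rad/s.
Step 3 — f₀ = ω₀/(2π) = 7401 Hz.

f₀ = 7401 Hz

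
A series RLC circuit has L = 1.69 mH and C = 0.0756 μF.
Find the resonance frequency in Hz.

Step 1 — Resonance condition Im(Z)=0 gives ω₀ = 1/√(LC).
Step 2 — ω₀ = 1/√(0.00169·7.56e-08) = 8.847e+04 rad/s.
Step 3 — f₀ = ω₀/(2π) = 1.408e+04 Hz.

f₀ = 1.408e+04 Hz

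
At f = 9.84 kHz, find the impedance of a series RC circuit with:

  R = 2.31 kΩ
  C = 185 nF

Step 1 — Angular frequency: ω = 2π·f = 2π·9840 = 6.183e+04 rad/s.
Step 2 — Component impedances:
  R: Z = R = 2310 Ω
  C: Z = 1/(jωC) = -j/(ω·C) = 0 - j87.43 Ω
Step 3 — Series combination: Z_total = R + C = 2310 - j87.43 Ω = 2312∠-2.2° Ω.

Z = 2310 - j87.43 Ω = 2312∠-2.2° Ω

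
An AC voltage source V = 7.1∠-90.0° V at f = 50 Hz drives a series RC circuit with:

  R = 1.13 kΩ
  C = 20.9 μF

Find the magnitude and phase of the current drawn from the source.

Step 1 — Angular frequency: ω = 2π·f = 2π·50 = 314.2 rad/s.
Step 2 — Component impedances:
  R: Z = R = 1130 Ω
  C: Z = 1/(jωC) = -j/(ω·C) = 0 - j152.3 Ω
Step 3 — Series combination: Z_total = R + C = 1130 - j152.3 Ω = 1140∠-7.7° Ω.
Step 4 — Source phasor: V = 7.1∠-90.0° V = 0 - j7.1 V.
Step 5 — Ohm's law: I = V / Z_total = (0 - j7.1) / (1130 - j152.3) = 0.0008317 - j0.006171 A.
Step 6 — Convert to polar: |I| = 0.006227 A, ∠I = -82.3°.

I = 0.006227∠-82.3° A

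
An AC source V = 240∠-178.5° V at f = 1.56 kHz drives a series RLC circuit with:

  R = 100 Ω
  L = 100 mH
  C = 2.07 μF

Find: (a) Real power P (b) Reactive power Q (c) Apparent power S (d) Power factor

Step 1 — Angular frequency: ω = 2π·f = 2π·1560 = 9802 rad/s.
Step 2 — Component impedances:
  R: Z = R = 100 Ω
  L: Z = jωL = j·9802·0.1 = 0 + j980.2 Ω
  C: Z = 1/(jωC) = -j/(ω·C) = 0 - j49.29 Ω
Step 3 — Series combination: Z_total = R + L + C = 100 + j930.9 Ω = 936.2∠83.9° Ω.
Step 4 — Source phasor: V = 240∠-178.5° V = -239.9 - j6.282 V.
Step 5 — Current: I = V / Z = -0.03404 + j0.2541 A = 0.2563∠97.6° A.
Step 6 — Complex power: S = V·I* = 6.571 + j61.17 VA.
Step 7 — Real power: P = Re(S) = 6.571 W.
Step 8 — Reactive power: Q = Im(S) = 61.17 VAR.
Step 9 — Apparent power: |S| = 61.52 VA.
Step 10 — Power factor: PF = P/|S| = 0.1068 (lagging).

(a) P = 6.571 W  (b) Q = 61.17 VAR  (c) S = 61.52 VA  (d) PF = 0.1068 (lagging)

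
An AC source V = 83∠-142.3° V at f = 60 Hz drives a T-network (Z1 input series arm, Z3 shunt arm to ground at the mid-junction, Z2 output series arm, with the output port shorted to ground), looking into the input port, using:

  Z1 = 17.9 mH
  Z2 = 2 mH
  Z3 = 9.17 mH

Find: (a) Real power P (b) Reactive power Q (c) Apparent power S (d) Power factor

Step 1 — Angular frequency: ω = 2π·f = 2π·60 = 377 rad/s.
Step 2 — Component impedances:
  Z1: Z = jωL = j·377·0.0179 = 0 + j6.748 Ω
  Z2: Z = jωL = j·377·0.002 = 0 + j0.754 Ω
  Z3: Z = jωL = j·377·0.00917 = 0 + j3.457 Ω
Step 3 — With the output port shorted to ground, the output series arm Z2 runs from the junction to ground; the shunt arm Z3 also runs from the junction to ground. They appear in parallel: Z3 || Z2 = 0 + j0.619 Ω.
Step 4 — Series with input arm Z1: Z_in = Z1 + (Z3 || Z2) = 0 + j7.367 Ω = 7.367∠90.0° Ω.
Step 5 — Source phasor: V = 83∠-142.3° V = -65.67 - j50.76 V.
Step 6 — Current: I = V / Z = -6.89 + j8.914 A = 11.27∠127.7° A.
Step 7 — Complex power: S = V·I* = 0 + j935.1 VA.
Step 8 — Real power: P = Re(S) = 0 W.
Step 9 — Reactive power: Q = Im(S) = 935.1 VAR.
Step 10 — Apparent power: |S| = 935.1 VA.
Step 11 — Power factor: PF = P/|S| = 0 (lagging).

(a) P = 0 W  (b) Q = 935.1 VAR  (c) S = 935.1 VA  (d) PF = 0 (lagging)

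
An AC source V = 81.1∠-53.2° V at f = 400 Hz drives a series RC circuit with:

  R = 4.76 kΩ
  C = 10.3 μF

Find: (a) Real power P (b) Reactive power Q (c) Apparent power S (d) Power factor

Step 1 — Angular frequency: ω = 2π·f = 2π·400 = 2513 rad/s.
Step 2 — Component impedances:
  R: Z = R = 4760 Ω
  C: Z = 1/(jωC) = -j/(ω·C) = 0 - j38.63 Ω
Step 3 — Series combination: Z_total = R + C = 4760 - j38.63 Ω = 4760∠-0.5° Ω.
Step 4 — Source phasor: V = 81.1∠-53.2° V = 48.58 - j64.94 V.
Step 5 — Current: I = V / Z = 0.01032 - j0.01356 A = 0.01704∠-52.7° A.
Step 6 — Complex power: S = V·I* = 1.382 - j0.01121 VA.
Step 7 — Real power: P = Re(S) = 1.382 W.
Step 8 — Reactive power: Q = Im(S) = -0.01121 VAR.
Step 9 — Apparent power: |S| = 1.382 VA.
Step 10 — Power factor: PF = P/|S| = 1 (leading).

(a) P = 1.382 W  (b) Q = -0.01121 VAR  (c) S = 1.382 VA  (d) PF = 1 (leading)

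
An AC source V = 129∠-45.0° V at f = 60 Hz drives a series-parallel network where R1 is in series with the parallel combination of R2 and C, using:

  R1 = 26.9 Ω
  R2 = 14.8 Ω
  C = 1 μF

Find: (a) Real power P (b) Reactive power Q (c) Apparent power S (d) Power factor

Step 1 — Angular frequency: ω = 2π·f = 2π·60 = 377 rad/s.
Step 2 — Component impedances:
  R1: Z = R = 26.9 Ω
  R2: Z = R = 14.8 Ω
  C: Z = 1/(jωC) = -j/(ω·C) = 0 - j2653 Ω
Step 3 — Parallel branch: R2 || C = 1/(1/R2 + 1/C) = 14.8 - j0.08257 Ω.
Step 4 — Series with R1: Z_total = R1 + (R2 || C) = 41.7 - j0.08257 Ω = 41.7∠-0.1° Ω.
Step 5 — Source phasor: V = 129∠-45.0° V = 91.22 - j91.22 V.
Step 6 — Current: I = V / Z = 2.192 - j2.183 A = 3.094∠-44.9° A.
Step 7 — Complex power: S = V·I* = 399.1 - j0.7902 VA.
Step 8 — Real power: P = Re(S) = 399.1 W.
Step 9 — Reactive power: Q = Im(S) = -0.7902 VAR.
Step 10 — Apparent power: |S| = 399.1 VA.
Step 11 — Power factor: PF = P/|S| = 1 (leading).

(a) P = 399.1 W  (b) Q = -0.7902 VAR  (c) S = 399.1 VA  (d) PF = 1 (leading)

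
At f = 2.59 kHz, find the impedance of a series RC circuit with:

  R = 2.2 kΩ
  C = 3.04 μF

Step 1 — Angular frequency: ω = 2π·f = 2π·2590 = 1.627e+04 rad/s.
Step 2 — Component impedances:
  R: Z = R = 2200 Ω
  C: Z = 1/(jωC) = -j/(ω·C) = 0 - j20.21 Ω
Step 3 — Series combination: Z_total = R + C = 2200 - j20.21 Ω = 2200∠-0.5° Ω.

Z = 2200 - j20.21 Ω = 2200∠-0.5° Ω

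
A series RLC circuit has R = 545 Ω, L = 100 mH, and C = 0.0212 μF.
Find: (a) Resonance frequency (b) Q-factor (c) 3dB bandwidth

Step 1 — Resonance condition Im(Z)=0 gives ω₀ = 1/√(LC).
Step 2 — ω₀ = 1/√(0.1·2.12e-08) = 2.172e+04 rad/s.
Step 3 — f₀ = ω₀/(2π) = 3457 Hz.
Step 4 — Series Q: Q = ω₀L/R = 2.172e+04·0.1/545 = 3.985.
Step 5 — 3dB bandwidth: Δω = ω₀/Q = 5450 rad/s; BW = Δω/(2π) = 867.4 Hz.

(a) f₀ = 3457 Hz  (b) Q = 3.985  (c) BW = 867.4 Hz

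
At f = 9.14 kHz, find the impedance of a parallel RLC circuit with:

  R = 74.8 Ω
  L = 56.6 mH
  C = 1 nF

Step 1 — Angular frequency: ω = 2π·f = 2π·9140 = 5.743e+04 rad/s.
Step 2 — Component impedances:
  R: Z = R = 74.8 Ω
  L: Z = jωL = j·5.743e+04·0.0566 = 0 + j3250 Ω
  C: Z = 1/(jωC) = -j/(ω·C) = 0 - j1.741e+04 Ω
Step 3 — Parallel combination: 1/Z_total = 1/R + 1/L + 1/C; Z_total = 74.77 + j1.4 Ω = 74.79∠1.1° Ω.

Z = 74.77 + j1.4 Ω = 74.79∠1.1° Ω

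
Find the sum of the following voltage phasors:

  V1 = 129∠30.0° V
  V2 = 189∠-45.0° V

Step 1 — Convert each phasor to rectangular form:
  V1 = 129·(cos(30.0°) + j·sin(30.0°)) = 111.7 + j64.5 V
  V2 = 189·(cos(-45.0°) + j·sin(-45.0°)) = 133.6 - j133.6 V
Step 2 — Sum components: V_total = 245.4 - j69.14 V.
Step 3 — Convert to polar: |V_total| = 254.9 V, ∠V_total = -15.7°.

V_total = 254.9∠-15.7° V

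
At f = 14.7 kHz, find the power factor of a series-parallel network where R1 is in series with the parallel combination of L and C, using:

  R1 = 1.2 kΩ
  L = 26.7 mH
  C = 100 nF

Step 1 — Angular frequency: ω = 2π·f = 2π·1.47e+04 = 9.236e+04 rad/s.
Step 2 — Component impedances:
  R1: Z = R = 1200 Ω
  L: Z = jωL = j·9.236e+04·0.0267 = 0 + j2466 Ω
  C: Z = 1/(jωC) = -j/(ω·C) = 0 - j108.3 Ω
Step 3 — Parallel branch: L || C = 1/(1/L + 1/C) = 0 - j113.2 Ω.
Step 4 — Series with R1: Z_total = R1 + (L || C) = 1200 - j113.2 Ω = 1205∠-5.4° Ω.
Step 5 — Power factor: PF = cos(φ) = Re(Z)/|Z| = 1200/1205.3 = 0.9956.
Step 6 — Type: Im(Z) = -113.2 ⇒ leading (phase φ = -5.4°).

PF = 0.9956 (leading, φ = -5.4°)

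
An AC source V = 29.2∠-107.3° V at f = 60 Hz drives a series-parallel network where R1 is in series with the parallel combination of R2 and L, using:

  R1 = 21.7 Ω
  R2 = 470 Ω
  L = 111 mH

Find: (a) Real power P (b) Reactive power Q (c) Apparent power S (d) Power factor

Step 1 — Angular frequency: ω = 2π·f = 2π·60 = 377 rad/s.
Step 2 — Component impedances:
  R1: Z = R = 21.7 Ω
  R2: Z = R = 470 Ω
  L: Z = jωL = j·377·0.111 = 0 + j41.85 Ω
Step 3 — Parallel branch: R2 || L = 1/(1/R2 + 1/L) = 3.696 + j41.52 Ω.
Step 4 — Series with R1: Z_total = R1 + (R2 || L) = 25.4 + j41.52 Ω = 48.67∠58.5° Ω.
Step 5 — Source phasor: V = 29.2∠-107.3° V = -8.683 - j27.88 V.
Step 6 — Current: I = V / Z = -0.5818 - j0.1467 A = 0.6∠-165.8° A.
Step 7 — Complex power: S = V·I* = 9.142 + j14.94 VA.
Step 8 — Real power: P = Re(S) = 9.142 W.
Step 9 — Reactive power: Q = Im(S) = 14.94 VAR.
Step 10 — Apparent power: |S| = 17.52 VA.
Step 11 — Power factor: PF = P/|S| = 0.5218 (lagging).

(a) P = 9.142 W  (b) Q = 14.94 VAR  (c) S = 17.52 VA  (d) PF = 0.5218 (lagging)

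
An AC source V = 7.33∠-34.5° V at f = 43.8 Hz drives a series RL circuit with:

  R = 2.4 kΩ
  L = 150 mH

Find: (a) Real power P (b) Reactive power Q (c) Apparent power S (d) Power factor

Step 1 — Angular frequency: ω = 2π·f = 2π·43.8 = 275.2 rad/s.
Step 2 — Component impedances:
  R: Z = R = 2400 Ω
  L: Z = jωL = j·275.2·0.15 = 0 + j41.28 Ω
Step 3 — Series combination: Z_total = R + L = 2400 + j41.28 Ω = 2400∠1.0° Ω.
Step 4 — Source phasor: V = 7.33∠-34.5° V = 6.041 - j4.152 V.
Step 5 — Current: I = V / Z = 0.002487 - j0.001773 A = 0.003054∠-35.5° A.
Step 6 — Complex power: S = V·I* = 0.02238 + j0.0003849 VA.
Step 7 — Real power: P = Re(S) = 0.02238 W.
Step 8 — Reactive power: Q = Im(S) = 0.0003849 VAR.
Step 9 — Apparent power: |S| = 0.02238 VA.
Step 10 — Power factor: PF = P/|S| = 0.9999 (lagging).

(a) P = 0.02238 W  (b) Q = 0.0003849 VAR  (c) S = 0.02238 VA  (d) PF = 0.9999 (lagging)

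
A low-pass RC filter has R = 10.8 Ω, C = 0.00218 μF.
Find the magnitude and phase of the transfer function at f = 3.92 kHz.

Step 1 — Angular frequency: ω = 2π·3920 = 2.463e+04 rad/s.
Step 2 — Transfer function: H(jω) = 1/(1 + jωRC).
Step 3 — Denominator: 1 + jωRC = 1 + j·2.463e+04·10.8·2.18e-09 = 1 + j0.0005799.
Step 4 — H = 1 - j0.0005799.
Step 5 — Magnitude: |H| = 1 (-0.0 dB); phase: φ = -0.0°.

|H| = 1 (-0.0 dB), φ = -0.0°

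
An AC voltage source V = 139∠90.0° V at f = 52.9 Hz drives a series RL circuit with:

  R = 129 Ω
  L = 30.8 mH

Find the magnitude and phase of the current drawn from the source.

Step 1 — Angular frequency: ω = 2π·f = 2π·52.9 = 332.4 rad/s.
Step 2 — Component impedances:
  R: Z = R = 129 Ω
  L: Z = jωL = j·332.4·0.0308 = 0 + j10.24 Ω
Step 3 — Series combination: Z_total = R + L = 129 + j10.24 Ω = 129.4∠4.5° Ω.
Step 4 — Source phasor: V = 139∠90.0° V = 0 + j139 V.
Step 5 — Ohm's law: I = V / Z_total = (0 + j139) / (129 + j10.24) = 0.08498 + j1.071 A.
Step 6 — Convert to polar: |I| = 1.074 A, ∠I = 85.5°.

I = 1.074∠85.5° A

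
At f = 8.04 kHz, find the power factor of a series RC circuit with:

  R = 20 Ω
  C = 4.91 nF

Step 1 — Angular frequency: ω = 2π·f = 2π·8040 = 5.052e+04 rad/s.
Step 2 — Component impedances:
  R: Z = R = 20 Ω
  C: Z = 1/(jωC) = -j/(ω·C) = 0 - j4032 Ω
Step 3 — Series combination: Z_total = R + C = 20 - j4032 Ω = 4032∠-89.7° Ω.
Step 4 — Power factor: PF = cos(φ) = Re(Z)/|Z| = 20/4031.7 = 0.004961.
Step 5 — Type: Im(Z) = -4032 ⇒ leading (phase φ = -89.7°).

PF = 0.004961 (leading, φ = -89.7°)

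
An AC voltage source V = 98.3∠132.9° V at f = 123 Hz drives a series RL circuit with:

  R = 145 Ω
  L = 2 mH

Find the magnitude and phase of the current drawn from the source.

Step 1 — Angular frequency: ω = 2π·f = 2π·123 = 772.8 rad/s.
Step 2 — Component impedances:
  R: Z = R = 145 Ω
  L: Z = jωL = j·772.8·0.002 = 0 + j1.546 Ω
Step 3 — Series combination: Z_total = R + L = 145 + j1.546 Ω = 145∠0.6° Ω.
Step 4 — Source phasor: V = 98.3∠132.9° V = -66.91 + j72.01 V.
Step 5 — Ohm's law: I = V / Z_total = (-66.91 + j72.01) / (145 + j1.546) = -0.4561 + j0.5015 A.
Step 6 — Convert to polar: |I| = 0.6779 A, ∠I = 132.3°.

I = 0.6779∠132.3° A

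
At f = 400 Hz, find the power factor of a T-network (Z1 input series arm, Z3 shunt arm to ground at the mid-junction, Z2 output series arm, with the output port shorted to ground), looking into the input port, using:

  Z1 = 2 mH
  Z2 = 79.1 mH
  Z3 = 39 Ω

Step 1 — Angular frequency: ω = 2π·f = 2π·400 = 2513 rad/s.
Step 2 — Component impedances:
  Z1: Z = jωL = j·2513·0.002 = 0 + j5.027 Ω
  Z2: Z = jωL = j·2513·0.0791 = 0 + j198.8 Ω
  Z3: Z = R = 39 Ω
Step 3 — With the output port shorted to ground, the output series arm Z2 runs from the junction to ground; the shunt arm Z3 also runs from the junction to ground. They appear in parallel: Z3 || Z2 = 37.55 + j7.367 Ω.
Step 4 — Series with input arm Z1: Z_in = Z1 + (Z3 || Z2) = 37.55 + j12.39 Ω = 39.55∠18.3° Ω.
Step 5 — Power factor: PF = cos(φ) = Re(Z)/|Z| = 37.555/39.547 = 0.9496.
Step 6 — Type: Im(Z) = 12.39 ⇒ lagging (phase φ = 18.3°).

PF = 0.9496 (lagging, φ = 18.3°)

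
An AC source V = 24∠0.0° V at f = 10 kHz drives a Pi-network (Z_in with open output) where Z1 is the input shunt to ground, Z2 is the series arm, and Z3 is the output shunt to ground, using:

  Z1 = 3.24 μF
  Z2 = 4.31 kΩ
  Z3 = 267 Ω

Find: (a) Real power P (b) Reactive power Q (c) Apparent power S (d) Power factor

Step 1 — Angular frequency: ω = 2π·f = 2π·1e+04 = 6.283e+04 rad/s.
Step 2 — Component impedances:
  Z1: Z = 1/(jωC) = -j/(ω·C) = 0 - j4.912 Ω
  Z2: Z = R = 4310 Ω
  Z3: Z = R = 267 Ω
Step 3 — With open output, the series arm Z2 and the output shunt Z3 appear in series to ground: Z2 + Z3 = 4577 Ω.
Step 4 — Parallel with input shunt Z1: Z_in = Z1 || (Z2 + Z3) = 0.005272 - j4.912 Ω = 4.912∠-89.9° Ω.
Step 5 — Source phasor: V = 24∠0.0° V = 24 V.
Step 6 — Current: I = V / Z = 0.005244 + j4.886 A = 4.886∠89.9° A.
Step 7 — Complex power: S = V·I* = 0.1258 - j117.3 VA.
Step 8 — Real power: P = Re(S) = 0.1258 W.
Step 9 — Reactive power: Q = Im(S) = -117.3 VAR.
Step 10 — Apparent power: |S| = 117.3 VA.
Step 11 — Power factor: PF = P/|S| = 0.001073 (leading).

(a) P = 0.1258 W  (b) Q = -117.3 VAR  (c) S = 117.3 VA  (d) PF = 0.001073 (leading)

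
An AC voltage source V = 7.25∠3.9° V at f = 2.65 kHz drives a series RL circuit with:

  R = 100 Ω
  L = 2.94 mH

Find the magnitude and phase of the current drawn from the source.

Step 1 — Angular frequency: ω = 2π·f = 2π·2650 = 1.665e+04 rad/s.
Step 2 — Component impedances:
  R: Z = R = 100 Ω
  L: Z = jωL = j·1.665e+04·0.00294 = 0 + j48.95 Ω
Step 3 — Series combination: Z_total = R + L = 100 + j48.95 Ω = 111.3∠26.1° Ω.
Step 4 — Source phasor: V = 7.25∠3.9° V = 7.233 + j0.4931 V.
Step 5 — Ohm's law: I = V / Z_total = (7.233 + j0.4931) / (100 + j48.95) = 0.0603 - j0.02459 A.
Step 6 — Convert to polar: |I| = 0.06512 A, ∠I = -22.2°.

I = 0.06512∠-22.2° A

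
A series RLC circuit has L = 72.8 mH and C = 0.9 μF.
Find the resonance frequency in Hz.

Step 1 — Resonance condition Im(Z)=0 gives ω₀ = 1/√(LC).
Step 2 — ω₀ = 1/√(0.0728·9e-07) = 3907 rad/s.
Step 3 — f₀ = ω₀/(2π) = 621.8 Hz.

f₀ = 621.8 Hz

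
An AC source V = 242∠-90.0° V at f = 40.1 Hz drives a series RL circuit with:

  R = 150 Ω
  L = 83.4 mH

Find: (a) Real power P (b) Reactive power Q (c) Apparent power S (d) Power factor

Step 1 — Angular frequency: ω = 2π·f = 2π·40.1 = 252 rad/s.
Step 2 — Component impedances:
  R: Z = R = 150 Ω
  L: Z = jωL = j·252·0.0834 = 0 + j21.01 Ω
Step 3 — Series combination: Z_total = R + L = 150 + j21.01 Ω = 151.5∠8.0° Ω.
Step 4 — Source phasor: V = 242∠-90.0° V = 0 - j242 V.
Step 5 — Current: I = V / Z = -0.2217 - j1.582 A = 1.598∠-98.0° A.
Step 6 — Complex power: S = V·I* = 382.9 + j53.64 VA.
Step 7 — Real power: P = Re(S) = 382.9 W.
Step 8 — Reactive power: Q = Im(S) = 53.64 VAR.
Step 9 — Apparent power: |S| = 386.7 VA.
Step 10 — Power factor: PF = P/|S| = 0.9903 (lagging).

(a) P = 382.9 W  (b) Q = 53.64 VAR  (c) S = 386.7 VA  (d) PF = 0.9903 (lagging)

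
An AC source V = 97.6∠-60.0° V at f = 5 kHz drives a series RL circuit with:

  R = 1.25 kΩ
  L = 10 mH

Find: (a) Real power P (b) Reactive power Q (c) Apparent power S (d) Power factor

Step 1 — Angular frequency: ω = 2π·f = 2π·5000 = 3.142e+04 rad/s.
Step 2 — Component impedances:
  R: Z = R = 1250 Ω
  L: Z = jωL = j·3.142e+04·0.01 = 0 + j314.2 Ω
Step 3 — Series combination: Z_total = R + L = 1250 + j314.2 Ω = 1289∠14.1° Ω.
Step 4 — Source phasor: V = 97.6∠-60.0° V = 48.8 - j84.52 V.
Step 5 — Current: I = V / Z = 0.02074 - j0.07283 A = 0.07573∠-74.1° A.
Step 6 — Complex power: S = V·I* = 7.168 + j1.801 VA.
Step 7 — Real power: P = Re(S) = 7.168 W.
Step 8 — Reactive power: Q = Im(S) = 1.801 VAR.
Step 9 — Apparent power: |S| = 7.391 VA.
Step 10 — Power factor: PF = P/|S| = 0.9698 (lagging).

(a) P = 7.168 W  (b) Q = 1.801 VAR  (c) S = 7.391 VA  (d) PF = 0.9698 (lagging)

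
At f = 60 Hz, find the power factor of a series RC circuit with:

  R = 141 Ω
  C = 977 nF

Step 1 — Angular frequency: ω = 2π·f = 2π·60 = 377 rad/s.
Step 2 — Component impedances:
  R: Z = R = 141 Ω
  C: Z = 1/(jωC) = -j/(ω·C) = 0 - j2715 Ω
Step 3 — Series combination: Z_total = R + C = 141 - j2715 Ω = 2719∠-87.0° Ω.
Step 4 — Power factor: PF = cos(φ) = Re(Z)/|Z| = 141/2719 = 0.05186.
Step 5 — Type: Im(Z) = -2715 ⇒ leading (phase φ = -87.0°).

PF = 0.05186 (leading, φ = -87.0°)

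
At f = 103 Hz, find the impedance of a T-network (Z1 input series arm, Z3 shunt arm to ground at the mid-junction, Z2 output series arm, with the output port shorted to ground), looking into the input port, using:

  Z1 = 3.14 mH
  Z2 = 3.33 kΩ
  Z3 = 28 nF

Step 1 — Angular frequency: ω = 2π·f = 2π·103 = 647.2 rad/s.
Step 2 — Component impedances:
  Z1: Z = jωL = j·647.2·0.00314 = 0 + j2.032 Ω
  Z2: Z = R = 3330 Ω
  Z3: Z = 1/(jωC) = -j/(ω·C) = 0 - j5.519e+04 Ω
Step 3 — With the output port shorted to ground, the output series arm Z2 runs from the junction to ground; the shunt arm Z3 also runs from the junction to ground. They appear in parallel: Z3 || Z2 = 3318 - j200.2 Ω.
Step 4 — Series with input arm Z1: Z_in = Z1 + (Z3 || Z2) = 3318 - j198.2 Ω = 3324∠-3.4° Ω.

Z = 3318 - j198.2 Ω = 3324∠-3.4° Ω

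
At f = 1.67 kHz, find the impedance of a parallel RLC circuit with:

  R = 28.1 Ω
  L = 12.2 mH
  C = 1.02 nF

Step 1 — Angular frequency: ω = 2π·f = 2π·1670 = 1.049e+04 rad/s.
Step 2 — Component impedances:
  R: Z = R = 28.1 Ω
  L: Z = jωL = j·1.049e+04·0.0122 = 0 + j128 Ω
  C: Z = 1/(jωC) = -j/(ω·C) = 0 - j9.343e+04 Ω
Step 3 — Parallel combination: 1/Z_total = 1/R + 1/L + 1/C; Z_total = 26.81 + j5.877 Ω = 27.45∠12.4° Ω.

Z = 26.81 + j5.877 Ω = 27.45∠12.4° Ω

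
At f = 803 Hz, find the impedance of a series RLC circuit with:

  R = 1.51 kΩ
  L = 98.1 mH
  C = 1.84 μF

Step 1 — Angular frequency: ω = 2π·f = 2π·803 = 5045 rad/s.
Step 2 — Component impedances:
  R: Z = R = 1510 Ω
  L: Z = jωL = j·5045·0.0981 = 0 + j495 Ω
  C: Z = 1/(jωC) = -j/(ω·C) = 0 - j107.7 Ω
Step 3 — Series combination: Z_total = R + L + C = 1510 + j387.2 Ω = 1559∠14.4° Ω.

Z = 1510 + j387.2 Ω = 1559∠14.4° Ω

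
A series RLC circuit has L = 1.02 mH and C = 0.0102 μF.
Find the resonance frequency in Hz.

Step 1 — Resonance condition Im(Z)=0 gives ω₀ = 1/√(LC).
Step 2 — ω₀ = 1/√(0.00102·1.02e-08) = 3.1e+05 rad/s.
Step 3 — f₀ = ω₀/(2π) = 4.934e+04 Hz.

f₀ = 4.934e+04 Hz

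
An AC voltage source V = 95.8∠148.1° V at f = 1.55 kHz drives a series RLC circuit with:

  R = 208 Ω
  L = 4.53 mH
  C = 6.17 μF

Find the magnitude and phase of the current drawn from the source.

Step 1 — Angular frequency: ω = 2π·f = 2π·1550 = 9739 rad/s.
Step 2 — Component impedances:
  R: Z = R = 208 Ω
  L: Z = jωL = j·9739·0.00453 = 0 + j44.12 Ω
  C: Z = 1/(jωC) = -j/(ω·C) = 0 - j16.64 Ω
Step 3 — Series combination: Z_total = R + L + C = 208 + j27.48 Ω = 209.8∠7.5° Ω.
Step 4 — Source phasor: V = 95.8∠148.1° V = -81.33 + j50.62 V.
Step 5 — Ohm's law: I = V / Z_total = (-81.33 + j50.62) / (208 + j27.48) = -0.3527 + j0.29 A.
Step 6 — Convert to polar: |I| = 0.4566 A, ∠I = 140.6°.

I = 0.4566∠140.6° A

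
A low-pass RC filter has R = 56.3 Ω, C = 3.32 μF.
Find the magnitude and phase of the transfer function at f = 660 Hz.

Step 1 — Angular frequency: ω = 2π·660 = 4147 rad/s.
Step 2 — Transfer function: H(jω) = 1/(1 + jωRC).
Step 3 — Denominator: 1 + jωRC = 1 + j·4147·56.3·3.32e-06 = 1 + j0.7751.
Step 4 — H = 0.6247 - j0.4842.
Step 5 — Magnitude: |H| = 0.7904 (-2.0 dB); phase: φ = -37.8°.

|H| = 0.7904 (-2.0 dB), φ = -37.8°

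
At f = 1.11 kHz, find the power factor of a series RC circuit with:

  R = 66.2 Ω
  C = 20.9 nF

Step 1 — Angular frequency: ω = 2π·f = 2π·1110 = 6974 rad/s.
Step 2 — Component impedances:
  R: Z = R = 66.2 Ω
  C: Z = 1/(jωC) = -j/(ω·C) = 0 - j6860 Ω
Step 3 — Series combination: Z_total = R + C = 66.2 - j6860 Ω = 6861∠-89.4° Ω.
Step 4 — Power factor: PF = cos(φ) = Re(Z)/|Z| = 66.2/6861 = 0.009649.
Step 5 — Type: Im(Z) = -6860 ⇒ leading (phase φ = -89.4°).

PF = 0.009649 (leading, φ = -89.4°)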